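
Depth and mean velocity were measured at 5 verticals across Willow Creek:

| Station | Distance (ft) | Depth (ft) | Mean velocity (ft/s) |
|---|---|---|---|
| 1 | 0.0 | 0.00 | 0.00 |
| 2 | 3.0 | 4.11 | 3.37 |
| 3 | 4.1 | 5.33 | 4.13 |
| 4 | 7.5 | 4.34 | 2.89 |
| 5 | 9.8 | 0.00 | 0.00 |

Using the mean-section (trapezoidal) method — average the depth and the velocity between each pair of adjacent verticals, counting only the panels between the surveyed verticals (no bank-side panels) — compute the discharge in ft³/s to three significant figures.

94.8 ft³/s

Panel 1-2: Δb = 3 ft, d̄ = (0.00+4.11)/2 = 2.055, v̄ = (0.00+3.37)/2 = 1.685 → q = 3×2.055×1.685 = 10.39 ft³/s
Panel 2-3: Δb = 1.1 ft, d̄ = (4.11+5.33)/2 = 4.72, v̄ = (3.37+4.13)/2 = 3.75 → q = 1.1×4.72×3.75 = 19.47 ft³/s
Panel 3-4: Δb = 3.4 ft, d̄ = (5.33+4.34)/2 = 4.835, v̄ = (4.13+2.89)/2 = 3.51 → q = 3.4×4.835×3.51 = 57.70 ft³/s
Panel 4-5: Δb = 2.3 ft, d̄ = (4.34+0.00)/2 = 2.17, v̄ = (2.89+0.00)/2 = 1.445 → q = 2.3×2.17×1.445 = 7.212 ft³/s
Q = Σ q = 94.77 ft³/s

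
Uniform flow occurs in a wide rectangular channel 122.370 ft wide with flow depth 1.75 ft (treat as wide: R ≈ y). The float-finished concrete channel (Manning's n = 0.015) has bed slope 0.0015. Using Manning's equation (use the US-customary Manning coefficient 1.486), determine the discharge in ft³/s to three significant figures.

1190 ft³/s

A = b·y = 122.370 × 1.75 = 214.1 ft²
Wide channel: R ≈ y = 1.75 ft
Q = (1.486/n)·A·R^(2/3)·S^(1/2) = (1.486/0.015) × 214.1 × 1.750^(2/3) × 0.0015^(1/2) = 1193 ft³/s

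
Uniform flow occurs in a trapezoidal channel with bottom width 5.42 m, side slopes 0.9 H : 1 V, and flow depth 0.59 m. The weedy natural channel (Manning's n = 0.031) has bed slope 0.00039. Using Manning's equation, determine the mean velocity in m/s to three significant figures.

0.402 m/s

A = (b + z·y)·y = (5.42 + 0.9×0.59)×0.59 = 3.511 m²
P = b + 2y√(1+z²) = 5.42 + 2×0.59×√(1+0.9²) = 7.008 m
R = A/P = 3.511/7.008 = 0.5010 m
Q = (1/n)·A·R^(2/3)·S^(1/2) = (1/0.031) × 3.511 × 0.5010^(2/3) × 0.00039^(1/2) = 1.411 m³/s
V = Q/A = 1.411/3.511 = 0.4019 m/s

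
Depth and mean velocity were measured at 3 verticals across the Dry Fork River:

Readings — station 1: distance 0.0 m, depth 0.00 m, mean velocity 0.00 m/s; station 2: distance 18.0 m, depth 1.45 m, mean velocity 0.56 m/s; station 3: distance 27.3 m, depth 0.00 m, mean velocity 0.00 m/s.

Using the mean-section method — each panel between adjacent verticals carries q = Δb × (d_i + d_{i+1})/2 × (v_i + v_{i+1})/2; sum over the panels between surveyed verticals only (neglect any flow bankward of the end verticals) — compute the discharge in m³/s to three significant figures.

Panel 1-2: Δb = 18 m, d̄ = (0.00+1.45)/2 = 0.725, v̄ = (0.00+0.56)/2 = 0.28 → q = 18×0.725×0.28 = 3.654 m³/s
Panel 2-3: Δb = 9.3 m, d̄ = (1.45+0.00)/2 = 0.725, v̄ = (0.56+0.00)/2 = 0.28 → q = 9.3×0.725×0.28 = 1.888 m³/s
Q = Σ q = 5.542 m³/s

5.54 m³/s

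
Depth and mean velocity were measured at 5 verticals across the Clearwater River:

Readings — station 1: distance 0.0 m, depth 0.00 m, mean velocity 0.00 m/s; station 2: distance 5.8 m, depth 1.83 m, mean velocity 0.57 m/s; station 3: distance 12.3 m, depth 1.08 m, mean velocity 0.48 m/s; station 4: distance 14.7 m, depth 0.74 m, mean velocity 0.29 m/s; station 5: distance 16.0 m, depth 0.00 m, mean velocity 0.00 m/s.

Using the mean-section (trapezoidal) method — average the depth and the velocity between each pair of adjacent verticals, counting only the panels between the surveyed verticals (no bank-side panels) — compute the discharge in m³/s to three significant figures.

Panel 1-2: Δb = 5.8 m, d̄ = (0.00+1.83)/2 = 0.915, v̄ = (0.00+0.57)/2 = 0.285 → q = 5.8×0.915×0.285 = 1.512 m³/s
Panel 2-3: Δb = 6.5 m, d̄ = (1.83+1.08)/2 = 1.455, v̄ = (0.57+0.48)/2 = 0.525 → q = 6.5×1.455×0.525 = 4.965 m³/s
Panel 3-4: Δb = 2.4 m, d̄ = (1.08+0.74)/2 = 0.91, v̄ = (0.48+0.29)/2 = 0.385 → q = 2.4×0.91×0.385 = 0.8408 m³/s
Panel 4-5: Δb = 1.3 m, d̄ = (0.74+0.00)/2 = 0.37, v̄ = (0.29+0.00)/2 = 0.145 → q = 1.3×0.37×0.145 = 0.06975 m³/s
Q = Σ q = 7.388 m³/s

7.39 m³/s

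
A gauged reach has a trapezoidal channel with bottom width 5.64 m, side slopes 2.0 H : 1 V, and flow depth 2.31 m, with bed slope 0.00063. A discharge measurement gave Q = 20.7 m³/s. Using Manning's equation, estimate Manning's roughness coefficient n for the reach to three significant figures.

0.0374

A = (b + z·y)·y = (5.64 + 2.0×2.31)×2.31 = 23.70 m²
P = b + 2y√(1+z²) = 5.64 + 2×2.31×√(1+2.0²) = 15.97 m
R = A/P = 23.70/15.97 = 1.484 m
n = (1/Q)·A·R^(2/3)·S^(1/2) = (1/20.7) × 23.70 × 1.301 × 0.02510 = 0.03739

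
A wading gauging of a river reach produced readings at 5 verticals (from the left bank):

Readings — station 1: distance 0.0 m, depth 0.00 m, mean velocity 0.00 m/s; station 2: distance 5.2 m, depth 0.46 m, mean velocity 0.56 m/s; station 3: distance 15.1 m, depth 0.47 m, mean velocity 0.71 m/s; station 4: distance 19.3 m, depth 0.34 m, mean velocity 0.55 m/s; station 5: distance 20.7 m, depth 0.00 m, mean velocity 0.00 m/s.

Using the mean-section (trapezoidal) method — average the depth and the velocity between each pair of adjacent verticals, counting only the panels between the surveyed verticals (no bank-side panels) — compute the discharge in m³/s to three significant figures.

Panel 1-2: Δb = 5.2 m, d̄ = (0.00+0.46)/2 = 0.23, v̄ = (0.00+0.56)/2 = 0.28 → q = 5.2×0.23×0.28 = 0.3349 m³/s
Panel 2-3: Δb = 9.9 m, d̄ = (0.46+0.47)/2 = 0.465, v̄ = (0.56+0.71)/2 = 0.635 → q = 9.9×0.465×0.635 = 2.923 m³/s
Panel 3-4: Δb = 4.2 m, d̄ = (0.47+0.34)/2 = 0.405, v̄ = (0.71+0.55)/2 = 0.63 → q = 4.2×0.405×0.63 = 1.072 m³/s
Panel 4-5: Δb = 1.4 m, d̄ = (0.34+0.00)/2 = 0.17, v̄ = (0.55+0.00)/2 = 0.275 → q = 1.4×0.17×0.275 = 0.06545 m³/s
Q = Σ q = 4.395 m³/s

4.40 m³/s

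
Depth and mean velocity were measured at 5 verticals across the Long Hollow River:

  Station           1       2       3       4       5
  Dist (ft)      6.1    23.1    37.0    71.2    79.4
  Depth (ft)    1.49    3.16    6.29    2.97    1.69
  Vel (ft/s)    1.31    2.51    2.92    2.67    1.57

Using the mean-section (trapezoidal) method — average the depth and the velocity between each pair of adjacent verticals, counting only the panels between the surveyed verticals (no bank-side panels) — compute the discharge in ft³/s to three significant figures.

Panel 1-2: Δb = 17 ft, d̄ = (1.49+3.16)/2 = 2.325, v̄ = (1.31+2.51)/2 = 1.91 → q = 17×2.325×1.91 = 75.49 ft³/s
Panel 2-3: Δb = 13.9 ft, d̄ = (3.16+6.29)/2 = 4.725, v̄ = (2.51+2.92)/2 = 2.715 → q = 13.9×4.725×2.715 = 178.3 ft³/s
Panel 3-4: Δb = 34.2 ft, d̄ = (6.29+2.97)/2 = 4.63, v̄ = (2.92+2.67)/2 = 2.795 → q = 34.2×4.63×2.795 = 442.6 ft³/s
Panel 4-5: Δb = 8.2 ft, d̄ = (2.97+1.69)/2 = 2.33, v̄ = (2.67+1.57)/2 = 2.12 → q = 8.2×2.33×2.12 = 40.50 ft³/s
Q = Σ q = 736.9 ft³/s

737 ft³/s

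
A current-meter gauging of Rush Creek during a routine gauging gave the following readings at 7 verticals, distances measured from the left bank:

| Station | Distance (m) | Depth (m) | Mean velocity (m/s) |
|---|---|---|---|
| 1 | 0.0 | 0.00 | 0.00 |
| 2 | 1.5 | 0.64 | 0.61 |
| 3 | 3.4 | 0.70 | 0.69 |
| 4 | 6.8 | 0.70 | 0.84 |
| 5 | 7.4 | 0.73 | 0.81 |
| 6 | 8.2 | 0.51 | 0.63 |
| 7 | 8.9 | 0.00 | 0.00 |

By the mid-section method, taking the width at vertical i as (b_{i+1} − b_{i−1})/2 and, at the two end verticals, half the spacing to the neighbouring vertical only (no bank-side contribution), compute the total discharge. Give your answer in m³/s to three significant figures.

3.77 m³/s

w_2 = (3.4 − 0.0)/2 = 1.7 m; q_2 = 0.61 × 0.64 × 1.7 = 0.6637 m³/s
w_3 = (6.8 − 1.5)/2 = 2.65 m; q_3 = 0.69 × 0.70 × 2.65 = 1.280 m³/s
w_4 = (7.4 − 3.4)/2 = 2 m; q_4 = 0.84 × 0.70 × 2 = 1.176 m³/s
w_5 = (8.2 − 6.8)/2 = 0.7 m; q_5 = 0.81 × 0.73 × 0.7 = 0.4139 m³/s
w_6 = (8.9 − 7.4)/2 = 0.75 m; q_6 = 0.63 × 0.51 × 0.75 = 0.2410 m³/s
Stations 1, 7 contribute zero (depth or velocity is 0).
Q = Σ qᵢ = 3.775 m³/s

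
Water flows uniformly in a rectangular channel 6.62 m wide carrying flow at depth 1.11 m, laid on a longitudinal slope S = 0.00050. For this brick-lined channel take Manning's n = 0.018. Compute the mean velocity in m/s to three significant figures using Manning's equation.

A = b·y = 6.62 × 1.11 = 7.348 m²
P = b + 2y = 6.62 + 2×1.11 = 8.840 m
R = A/P = 7.348/8.840 = 0.8312 m
Q = (1/n)·A·R^(2/3)·S^(1/2) = (1/0.018) × 7.348 × 0.8312^(2/3) × 0.00050^(1/2) = 8.070 m³/s
V = Q/A = 8.070/7.348 = 1.098 m/s

1.10 m/s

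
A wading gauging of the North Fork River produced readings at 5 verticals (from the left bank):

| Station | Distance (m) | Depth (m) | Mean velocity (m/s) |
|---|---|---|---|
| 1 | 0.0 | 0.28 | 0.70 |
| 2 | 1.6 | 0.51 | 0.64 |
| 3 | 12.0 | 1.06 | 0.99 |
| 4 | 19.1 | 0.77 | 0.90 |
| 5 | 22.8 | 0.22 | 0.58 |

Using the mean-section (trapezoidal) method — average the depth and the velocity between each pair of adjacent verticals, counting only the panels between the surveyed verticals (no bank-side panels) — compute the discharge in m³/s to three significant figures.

14.6 m³/s

Panel 1-2: Δb = 1.6 m, d̄ = (0.28+0.51)/2 = 0.395, v̄ = (0.70+0.64)/2 = 0.67 → q = 1.6×0.395×0.67 = 0.4234 m³/s
Panel 2-3: Δb = 10.4 m, d̄ = (0.51+1.06)/2 = 0.785, v̄ = (0.64+0.99)/2 = 0.815 → q = 10.4×0.785×0.815 = 6.654 m³/s
Panel 3-4: Δb = 7.1 m, d̄ = (1.06+0.77)/2 = 0.915, v̄ = (0.99+0.90)/2 = 0.945 → q = 7.1×0.915×0.945 = 6.139 m³/s
Panel 4-5: Δb = 3.7 m, d̄ = (0.77+0.22)/2 = 0.495, v̄ = (0.90+0.58)/2 = 0.74 → q = 3.7×0.495×0.74 = 1.355 m³/s
Q = Σ q = 14.57 m³/s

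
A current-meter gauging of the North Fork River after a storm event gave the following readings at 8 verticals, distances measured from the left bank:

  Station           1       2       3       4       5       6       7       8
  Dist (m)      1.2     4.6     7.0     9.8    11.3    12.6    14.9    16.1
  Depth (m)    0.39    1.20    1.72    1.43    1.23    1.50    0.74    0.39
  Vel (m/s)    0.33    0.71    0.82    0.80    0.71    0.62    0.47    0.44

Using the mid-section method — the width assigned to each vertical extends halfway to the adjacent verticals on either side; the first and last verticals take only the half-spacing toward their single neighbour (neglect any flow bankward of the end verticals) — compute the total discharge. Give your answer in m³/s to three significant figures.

w_1 = (4.6 − 1.2)/2 = 1.7 m; q_1 = 0.33 × 0.39 × 1.7 = 0.2188 m³/s
w_2 = (7.0 − 1.2)/2 = 2.9 m; q_2 = 0.71 × 1.20 × 2.9 = 2.471 m³/s
w_3 = (9.8 − 4.6)/2 = 2.6 m; q_3 = 0.82 × 1.72 × 2.6 = 3.667 m³/s
w_4 = (11.3 − 7.0)/2 = 2.15 m; q_4 = 0.80 × 1.43 × 2.15 = 2.460 m³/s
w_5 = (12.6 − 9.8)/2 = 1.4 m; q_5 = 0.71 × 1.23 × 1.4 = 1.223 m³/s
w_6 = (14.9 − 11.3)/2 = 1.8 m; q_6 = 0.62 × 1.50 × 1.8 = 1.674 m³/s
w_7 = (16.1 − 12.6)/2 = 1.75 m; q_7 = 0.47 × 0.74 × 1.75 = 0.6087 m³/s
w_8 = (16.1 − 14.9)/2 = 0.6 m; q_8 = 0.44 × 0.39 × 0.6 = 0.1030 m³/s
Q = Σ qᵢ = 12.42 m³/s

12.4 m³/s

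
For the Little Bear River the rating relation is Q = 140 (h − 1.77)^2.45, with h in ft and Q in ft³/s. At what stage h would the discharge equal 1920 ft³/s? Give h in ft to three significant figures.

4.68 ft

h − h₀ = (Q/C)^(1/b) = (1920/140)^(1/2.45) = 2.912 ft
h = 1.77 + 2.912 = 4.682 ft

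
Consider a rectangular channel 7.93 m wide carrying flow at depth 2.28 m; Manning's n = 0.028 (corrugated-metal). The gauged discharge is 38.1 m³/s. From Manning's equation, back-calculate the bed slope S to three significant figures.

A = b·y = 7.93 × 2.28 = 18.08 m²
P = b + 2y = 7.93 + 2×2.28 = 12.49 m
R = A/P = 18.08/12.49 = 1.448 m
S = (Q·n / (1·A·R^(2/3)))² = (38.1×0.028 / (1×18.08×1.280))² = 0.002126

0.00213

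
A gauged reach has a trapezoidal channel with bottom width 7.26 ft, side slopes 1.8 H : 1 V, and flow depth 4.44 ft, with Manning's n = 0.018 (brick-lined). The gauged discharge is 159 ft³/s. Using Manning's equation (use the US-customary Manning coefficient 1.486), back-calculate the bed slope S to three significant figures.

A = (b + z·y)·y = (7.26 + 1.8×4.44)×4.44 = 67.72 ft²
P = b + 2y√(1+z²) = 7.26 + 2×4.44×√(1+1.8²) = 25.55 ft
R = A/P = 67.72/25.55 = 2.651 ft
S = (Q·n / (1.486·A·R^(2/3)))² = (159×0.018 / (1.486×67.72×1.915))² = 0.0002205

0.000220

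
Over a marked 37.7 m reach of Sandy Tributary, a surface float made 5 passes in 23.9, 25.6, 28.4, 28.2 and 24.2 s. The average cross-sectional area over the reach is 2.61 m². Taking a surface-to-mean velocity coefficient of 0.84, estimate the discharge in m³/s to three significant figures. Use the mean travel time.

3.17 m³/s

t̄ = (23.9 + 25.6 + 28.4 + 28.2 + 24.2) / 5 = 26.06 s
v_surface = L / t̄ = 37.7 / 26.06 = 1.447 m/s
v_mean = 0.84 × 1.447 = 1.215 m/s
Q = A × v_mean = 2.61 × 1.215 = 3.172 m³/s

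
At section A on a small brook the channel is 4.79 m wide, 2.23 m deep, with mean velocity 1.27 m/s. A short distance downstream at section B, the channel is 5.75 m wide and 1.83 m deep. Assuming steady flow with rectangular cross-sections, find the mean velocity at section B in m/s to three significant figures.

1.29 m/s

Q = A₁V₁ = (4.79×2.23) × 1.27 = 13.57 m³/s
A₂ = 5.75 × 1.83 = 10.52 m²
V₂ = Q/A₂ = 13.57/10.52 = 1.289 m/s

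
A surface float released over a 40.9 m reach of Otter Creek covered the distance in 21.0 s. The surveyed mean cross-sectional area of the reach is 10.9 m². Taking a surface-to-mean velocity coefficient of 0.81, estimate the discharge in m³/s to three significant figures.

v_surface = L / t̄ = 40.9 / 21 = 1.948 m/s
v_mean = 0.81 × 1.948 = 1.578 m/s
Q = A × v_mean = 10.9 × 1.578 = 17.20 m³/s

17.2 m³/s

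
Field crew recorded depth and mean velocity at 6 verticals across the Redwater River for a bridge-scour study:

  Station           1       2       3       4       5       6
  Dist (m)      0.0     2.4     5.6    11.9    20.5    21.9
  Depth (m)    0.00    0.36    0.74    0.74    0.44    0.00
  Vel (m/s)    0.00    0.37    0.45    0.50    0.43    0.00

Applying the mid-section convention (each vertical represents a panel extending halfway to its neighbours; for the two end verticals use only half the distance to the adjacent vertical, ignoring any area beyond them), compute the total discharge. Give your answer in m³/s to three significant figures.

5.66 m³/s

w_2 = (5.6 − 0.0)/2 = 2.8 m; q_2 = 0.37 × 0.36 × 2.8 = 0.3730 m³/s
w_3 = (11.9 − 2.4)/2 = 4.75 m; q_3 = 0.45 × 0.74 × 4.75 = 1.582 m³/s
w_4 = (20.5 − 5.6)/2 = 7.45 m; q_4 = 0.50 × 0.74 × 7.45 = 2.757 m³/s
w_5 = (21.9 − 11.9)/2 = 5 m; q_5 = 0.43 × 0.44 × 5 = 0.9460 m³/s
Stations 1, 6 contribute zero (depth or velocity is 0).
Q = Σ qᵢ = 5.657 m³/s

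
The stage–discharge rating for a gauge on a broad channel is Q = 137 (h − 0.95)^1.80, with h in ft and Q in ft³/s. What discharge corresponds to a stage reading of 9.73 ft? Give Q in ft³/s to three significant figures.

6840 ft³/s

Q = 137 × (9.73 − 0.95)^1.80 = 137 × 8.78^1.80 = 6839 ft³/s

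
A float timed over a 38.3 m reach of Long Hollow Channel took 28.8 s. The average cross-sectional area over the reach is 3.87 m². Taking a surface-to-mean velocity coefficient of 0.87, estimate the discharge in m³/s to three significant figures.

v_surface = L / t̄ = 38.3 / 28.8 = 1.330 m/s
v_mean = 0.87 × 1.330 = 1.157 m/s
Q = A × v_mean = 3.87 × 1.157 = 4.478 m³/s

4.48 m³/s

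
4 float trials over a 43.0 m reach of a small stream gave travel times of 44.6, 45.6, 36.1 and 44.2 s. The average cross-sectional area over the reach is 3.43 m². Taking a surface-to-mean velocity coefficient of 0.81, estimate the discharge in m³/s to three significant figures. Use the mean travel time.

t̄ = (44.6 + 45.6 + 36.1 + 44.2) / 4 = 42.625 s
v_surface = L / t̄ = 43.0 / 42.625 = 1.009 m/s
v_mean = 0.81 × 1.009 = 0.8171 m/s
Q = A × v_mean = 3.43 × 0.8171 = 2.803 m³/s

2.80 m³/s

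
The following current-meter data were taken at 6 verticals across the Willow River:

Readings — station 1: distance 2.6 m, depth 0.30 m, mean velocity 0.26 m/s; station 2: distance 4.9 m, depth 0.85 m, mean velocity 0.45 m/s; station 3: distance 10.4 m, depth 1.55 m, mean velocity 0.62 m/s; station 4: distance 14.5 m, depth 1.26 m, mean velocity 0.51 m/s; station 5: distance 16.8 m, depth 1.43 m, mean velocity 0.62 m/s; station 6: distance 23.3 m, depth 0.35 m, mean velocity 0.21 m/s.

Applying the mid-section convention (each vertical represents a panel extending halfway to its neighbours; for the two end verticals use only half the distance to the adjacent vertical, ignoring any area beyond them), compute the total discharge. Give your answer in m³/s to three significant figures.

w_1 = (4.9 − 2.6)/2 = 1.15 m; q_1 = 0.26 × 0.30 × 1.15 = 0.08970 m³/s
w_2 = (10.4 − 2.6)/2 = 3.9 m; q_2 = 0.45 × 0.85 × 3.9 = 1.492 m³/s
w_3 = (14.5 − 4.9)/2 = 4.8 m; q_3 = 0.62 × 1.55 × 4.8 = 4.613 m³/s
w_4 = (16.8 − 10.4)/2 = 3.2 m; q_4 = 0.51 × 1.26 × 3.2 = 2.056 m³/s
w_5 = (23.3 − 14.5)/2 = 4.4 m; q_5 = 0.62 × 1.43 × 4.4 = 3.901 m³/s
w_6 = (23.3 − 16.8)/2 = 3.25 m; q_6 = 0.21 × 0.35 × 3.25 = 0.2389 m³/s
Q = Σ qᵢ = 12.39 m³/s

12.4 m³/s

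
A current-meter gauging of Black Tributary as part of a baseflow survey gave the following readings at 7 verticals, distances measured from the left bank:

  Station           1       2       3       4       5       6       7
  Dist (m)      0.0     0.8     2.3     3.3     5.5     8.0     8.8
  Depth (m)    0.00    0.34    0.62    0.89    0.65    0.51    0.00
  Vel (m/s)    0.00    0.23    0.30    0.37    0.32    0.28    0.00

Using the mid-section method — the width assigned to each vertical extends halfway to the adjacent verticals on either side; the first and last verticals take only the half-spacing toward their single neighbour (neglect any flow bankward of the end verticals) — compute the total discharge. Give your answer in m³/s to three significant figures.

1.57 m³/s

w_2 = (2.3 − 0.0)/2 = 1.15 m; q_2 = 0.23 × 0.34 × 1.15 = 0.08993 m³/s
w_3 = (3.3 − 0.8)/2 = 1.25 m; q_3 = 0.30 × 0.62 × 1.25 = 0.2325 m³/s
w_4 = (5.5 − 2.3)/2 = 1.6 m; q_4 = 0.37 × 0.89 × 1.6 = 0.5269 m³/s
w_5 = (8.0 − 3.3)/2 = 2.35 m; q_5 = 0.32 × 0.65 × 2.35 = 0.4888 m³/s
w_6 = (8.8 − 5.5)/2 = 1.65 m; q_6 = 0.28 × 0.51 × 1.65 = 0.2356 m³/s
Stations 1, 7 contribute zero (depth or velocity is 0).
Q = Σ qᵢ = 1.574 m³/s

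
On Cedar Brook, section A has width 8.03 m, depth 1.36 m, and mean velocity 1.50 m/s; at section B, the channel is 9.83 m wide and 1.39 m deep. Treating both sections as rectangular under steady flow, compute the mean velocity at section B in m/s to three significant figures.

1.20 m/s

Q = A₁V₁ = (8.03×1.36) × 1.50 = 16.38 m³/s
A₂ = 9.83 × 1.39 = 13.66 m²
V₂ = Q/A₂ = 16.38/13.66 = 1.199 m/s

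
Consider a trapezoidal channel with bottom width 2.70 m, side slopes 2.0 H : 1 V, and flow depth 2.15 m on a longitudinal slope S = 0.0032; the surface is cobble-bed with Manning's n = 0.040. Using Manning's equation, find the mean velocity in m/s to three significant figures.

A = (b + z·y)·y = (2.70 + 2.0×2.15)×2.15 = 15.05 m²
P = b + 2y√(1+z²) = 2.70 + 2×2.15×√(1+2.0²) = 12.32 m
R = A/P = 15.05/12.32 = 1.222 m
Q = (1/n)·A·R^(2/3)·S^(1/2) = (1/0.040) × 15.05 × 1.222^(2/3) × 0.0032^(1/2) = 24.33 m³/s
V = Q/A = 24.33/15.05 = 1.617 m/s

1.62 m/s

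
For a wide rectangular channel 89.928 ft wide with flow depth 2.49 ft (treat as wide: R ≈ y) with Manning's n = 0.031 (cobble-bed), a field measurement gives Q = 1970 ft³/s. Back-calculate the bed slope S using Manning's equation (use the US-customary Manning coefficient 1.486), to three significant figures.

0.00998

A = b·y = 89.928 × 2.49 = 223.9 ft²
Wide channel: R ≈ y = 2.49 ft
S = (Q·n / (1.486·A·R^(2/3)))² = (1970×0.031 / (1.486×223.9×1.837))² = 0.009981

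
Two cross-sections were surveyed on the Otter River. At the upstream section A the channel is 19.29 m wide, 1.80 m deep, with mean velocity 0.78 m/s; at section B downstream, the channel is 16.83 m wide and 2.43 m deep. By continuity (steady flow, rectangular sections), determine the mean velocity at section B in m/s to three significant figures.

0.662 m/s

Q = A₁V₁ = (19.29×1.80) × 0.78 = 27.08 m³/s
A₂ = 16.83 × 2.43 = 40.90 m²
V₂ = Q/A₂ = 27.08/40.90 = 0.6622 m/s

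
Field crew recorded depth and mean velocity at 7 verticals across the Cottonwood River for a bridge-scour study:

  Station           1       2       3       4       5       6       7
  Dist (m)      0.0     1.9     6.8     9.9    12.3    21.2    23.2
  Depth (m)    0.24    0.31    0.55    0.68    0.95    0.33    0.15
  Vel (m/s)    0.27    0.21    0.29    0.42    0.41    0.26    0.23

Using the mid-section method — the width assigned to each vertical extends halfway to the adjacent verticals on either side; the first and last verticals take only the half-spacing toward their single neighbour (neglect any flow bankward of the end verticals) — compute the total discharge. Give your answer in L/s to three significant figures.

w_1 = (1.9 − 0.0)/2 = 0.95 m; q_1 = 0.27 × 0.24 × 0.95 = 0.06156 m³/s
w_2 = (6.8 − 0.0)/2 = 3.4 m; q_2 = 0.21 × 0.31 × 3.4 = 0.2213 m³/s
w_3 = (9.9 − 1.9)/2 = 4 m; q_3 = 0.29 × 0.55 × 4 = 0.6380 m³/s
w_4 = (12.3 − 6.8)/2 = 2.75 m; q_4 = 0.42 × 0.68 × 2.75 = 0.7854 m³/s
w_5 = (21.2 − 9.9)/2 = 5.65 m; q_5 = 0.41 × 0.95 × 5.65 = 2.201 m³/s
w_6 = (23.2 − 12.3)/2 = 5.45 m; q_6 = 0.26 × 0.33 × 5.45 = 0.4676 m³/s
w_7 = (23.2 − 21.2)/2 = 1 m; q_7 = 0.23 × 0.15 × 1 = 0.03450 m³/s
Q = Σ qᵢ = 4.409 m³/s
= 4.409 × 1000 = 4409 L/s

4410 L/s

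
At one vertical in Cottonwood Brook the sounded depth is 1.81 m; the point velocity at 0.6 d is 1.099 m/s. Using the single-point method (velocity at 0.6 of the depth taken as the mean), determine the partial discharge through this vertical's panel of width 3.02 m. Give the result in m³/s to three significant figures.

v̄ = v₀.₆ = 1.099 m/s
q = v̄ × d × w = 1.099 × 1.81 × 3.02 = 6.007 m³/s

6.01 m³/s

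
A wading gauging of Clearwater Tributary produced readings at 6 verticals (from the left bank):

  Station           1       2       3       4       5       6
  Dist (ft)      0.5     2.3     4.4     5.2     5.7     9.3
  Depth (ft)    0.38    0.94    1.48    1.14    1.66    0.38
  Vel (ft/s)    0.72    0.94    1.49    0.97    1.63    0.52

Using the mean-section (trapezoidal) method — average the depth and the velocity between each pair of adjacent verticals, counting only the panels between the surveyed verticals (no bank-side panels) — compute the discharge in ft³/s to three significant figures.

10.2 ft³/s

Panel 1-2: Δb = 1.8 ft, d̄ = (0.38+0.94)/2 = 0.66, v̄ = (0.72+0.94)/2 = 0.83 → q = 1.8×0.66×0.83 = 0.9860 ft³/s
Panel 2-3: Δb = 2.1 ft, d̄ = (0.94+1.48)/2 = 1.21, v̄ = (0.94+1.49)/2 = 1.215 → q = 2.1×1.21×1.215 = 3.087 ft³/s
Panel 3-4: Δb = 0.8 ft, d̄ = (1.48+1.14)/2 = 1.31, v̄ = (1.49+0.97)/2 = 1.23 → q = 0.8×1.31×1.23 = 1.289 ft³/s
Panel 4-5: Δb = 0.5 ft, d̄ = (1.14+1.66)/2 = 1.4, v̄ = (0.97+1.63)/2 = 1.3 → q = 0.5×1.4×1.3 = 0.9100 ft³/s
Panel 5-6: Δb = 3.6 ft, d̄ = (1.66+0.38)/2 = 1.02, v̄ = (1.63+0.52)/2 = 1.075 → q = 3.6×1.02×1.075 = 3.947 ft³/s
Q = Σ q = 10.22 ft³/s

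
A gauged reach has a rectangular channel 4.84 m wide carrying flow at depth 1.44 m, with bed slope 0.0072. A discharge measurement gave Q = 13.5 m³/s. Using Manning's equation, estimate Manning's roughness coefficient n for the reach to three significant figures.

0.0409

A = b·y = 4.84 × 1.44 = 6.970 m²
P = b + 2y = 4.84 + 2×1.44 = 7.720 m
R = A/P = 6.970/7.720 = 0.9028 m
n = (1/Q)·A·R^(2/3)·S^(1/2) = (1/13.5) × 6.970 × 0.9341 × 0.08485 = 0.04092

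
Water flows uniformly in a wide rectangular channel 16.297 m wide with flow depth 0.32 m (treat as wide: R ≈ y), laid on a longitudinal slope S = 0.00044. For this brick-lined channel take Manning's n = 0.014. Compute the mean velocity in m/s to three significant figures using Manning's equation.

A = b·y = 16.297 × 0.32 = 5.215 m²
Wide channel: R ≈ y = 0.32 m
Q = (1/n)·A·R^(2/3)·S^(1/2) = (1/0.014) × 5.215 × 0.3200^(2/3) × 0.00044^(1/2) = 3.656 m³/s
V = Q/A = 3.656/5.215 = 0.7010 m/s

0.701 m/s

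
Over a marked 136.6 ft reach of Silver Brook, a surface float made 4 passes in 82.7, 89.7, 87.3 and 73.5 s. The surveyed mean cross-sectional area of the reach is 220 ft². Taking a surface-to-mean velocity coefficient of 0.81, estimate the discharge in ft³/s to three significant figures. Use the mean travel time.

292 ft³/s

t̄ = (82.7 + 89.7 + 87.3 + 73.5) / 4 = 83.3 s
v_surface = L / t̄ = 136.6 / 83.3 = 1.640 ft/s
v_mean = 0.81 × 1.640 = 1.328 ft/s
Q = A × v_mean = 220 × 1.328 = 292.2 ft³/s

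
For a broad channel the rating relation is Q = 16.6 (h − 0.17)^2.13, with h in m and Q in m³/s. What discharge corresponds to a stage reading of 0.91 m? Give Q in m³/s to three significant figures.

8.74 m³/s

Q = 16.6 × (0.91 − 0.17)^2.13 = 16.6 × 0.74^2.13 = 8.741 m³/s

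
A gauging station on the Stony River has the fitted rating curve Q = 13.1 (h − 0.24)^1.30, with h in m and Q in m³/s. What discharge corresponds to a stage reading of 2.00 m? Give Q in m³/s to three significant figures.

27.3 m³/s

Q = 13.1 × (2.00 − 0.24)^1.30 = 13.1 × 1.76^1.30 = 27.32 m³/s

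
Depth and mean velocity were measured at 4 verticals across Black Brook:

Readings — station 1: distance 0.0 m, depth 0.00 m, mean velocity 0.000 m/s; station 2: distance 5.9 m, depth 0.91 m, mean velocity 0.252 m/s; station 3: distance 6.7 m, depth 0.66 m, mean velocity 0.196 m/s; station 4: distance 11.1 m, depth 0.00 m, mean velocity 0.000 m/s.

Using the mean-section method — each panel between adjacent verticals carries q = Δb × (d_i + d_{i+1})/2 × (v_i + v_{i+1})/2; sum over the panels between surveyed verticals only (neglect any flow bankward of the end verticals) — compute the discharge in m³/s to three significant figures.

0.621 m³/s

Panel 1-2: Δb = 5.9 m, d̄ = (0.00+0.91)/2 = 0.455, v̄ = (0.000+0.252)/2 = 0.126 → q = 5.9×0.455×0.126 = 0.3382 m³/s
Panel 2-3: Δb = 0.8 m, d̄ = (0.91+0.66)/2 = 0.785, v̄ = (0.252+0.196)/2 = 0.224 → q = 0.8×0.785×0.224 = 0.1407 m³/s
Panel 3-4: Δb = 4.4 m, d̄ = (0.66+0.00)/2 = 0.33, v̄ = (0.196+0.000)/2 = 0.098 → q = 4.4×0.33×0.098 = 0.1423 m³/s
Q = Σ q = 0.6212 m³/s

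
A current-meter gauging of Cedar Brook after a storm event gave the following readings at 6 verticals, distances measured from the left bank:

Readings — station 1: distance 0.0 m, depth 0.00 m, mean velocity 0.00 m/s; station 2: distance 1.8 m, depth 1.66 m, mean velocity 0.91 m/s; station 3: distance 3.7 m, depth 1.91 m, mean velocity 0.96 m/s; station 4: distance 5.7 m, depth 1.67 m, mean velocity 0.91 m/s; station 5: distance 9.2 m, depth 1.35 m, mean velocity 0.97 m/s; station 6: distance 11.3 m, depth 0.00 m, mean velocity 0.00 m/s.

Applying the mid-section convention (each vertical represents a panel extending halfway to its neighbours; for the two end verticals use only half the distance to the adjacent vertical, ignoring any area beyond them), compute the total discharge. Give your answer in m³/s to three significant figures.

w_2 = (3.7 − 0.0)/2 = 1.85 m; q_2 = 0.91 × 1.66 × 1.85 = 2.795 m³/s
w_3 = (5.7 − 1.8)/2 = 1.95 m; q_3 = 0.96 × 1.91 × 1.95 = 3.576 m³/s
w_4 = (9.2 − 3.7)/2 = 2.75 m; q_4 = 0.91 × 1.67 × 2.75 = 4.179 m³/s
w_5 = (11.3 − 5.7)/2 = 2.8 m; q_5 = 0.97 × 1.35 × 2.8 = 3.667 m³/s
Stations 1, 6 contribute zero (depth or velocity is 0).
Q = Σ qᵢ = 14.22 m³/s

14.2 m³/s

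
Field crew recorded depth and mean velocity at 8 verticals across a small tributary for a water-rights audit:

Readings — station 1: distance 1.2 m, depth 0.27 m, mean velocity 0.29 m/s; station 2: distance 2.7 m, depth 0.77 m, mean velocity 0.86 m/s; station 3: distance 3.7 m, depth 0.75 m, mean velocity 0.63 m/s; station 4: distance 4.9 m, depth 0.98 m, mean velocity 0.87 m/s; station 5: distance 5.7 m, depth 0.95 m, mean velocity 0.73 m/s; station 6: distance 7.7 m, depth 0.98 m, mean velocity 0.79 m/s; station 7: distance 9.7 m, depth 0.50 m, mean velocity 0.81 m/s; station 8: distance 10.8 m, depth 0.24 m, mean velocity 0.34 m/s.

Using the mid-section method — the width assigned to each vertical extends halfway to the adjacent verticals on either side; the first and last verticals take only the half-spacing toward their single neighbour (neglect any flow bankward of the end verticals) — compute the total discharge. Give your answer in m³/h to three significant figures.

w_1 = (2.7 − 1.2)/2 = 0.75 m; q_1 = 0.29 × 0.27 × 0.75 = 0.05873 m³/s
w_2 = (3.7 − 1.2)/2 = 1.25 m; q_2 = 0.86 × 0.77 × 1.25 = 0.8278 m³/s
w_3 = (4.9 − 2.7)/2 = 1.1 m; q_3 = 0.63 × 0.75 × 1.1 = 0.5198 m³/s
w_4 = (5.7 − 3.7)/2 = 1 m; q_4 = 0.87 × 0.98 × 1 = 0.8526 m³/s
w_5 = (7.7 − 4.9)/2 = 1.4 m; q_5 = 0.73 × 0.95 × 1.4 = 0.9709 m³/s
w_6 = (9.7 − 5.7)/2 = 2 m; q_6 = 0.79 × 0.98 × 2 = 1.548 m³/s
w_7 = (10.8 − 7.7)/2 = 1.55 m; q_7 = 0.81 × 0.50 × 1.55 = 0.6278 m³/s
w_8 = (10.8 − 9.7)/2 = 0.55 m; q_8 = 0.34 × 0.24 × 0.55 = 0.04488 m³/s
Q = Σ qᵢ = 5.451 m³/s
= 5.451 × 3600 = 19620 m³/h

19600 m³/h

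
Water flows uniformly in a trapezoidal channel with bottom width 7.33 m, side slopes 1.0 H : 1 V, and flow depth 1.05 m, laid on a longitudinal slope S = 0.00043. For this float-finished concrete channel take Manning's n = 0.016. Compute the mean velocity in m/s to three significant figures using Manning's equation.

A = (b + z·y)·y = (7.33 + 1.0×1.05)×1.05 = 8.799 m²
P = b + 2y√(1+z²) = 7.33 + 2×1.05×√(1+1.0²) = 10.30 m
R = A/P = 8.799/10.30 = 0.8543 m
Q = (1/n)·A·R^(2/3)·S^(1/2) = (1/0.016) × 8.799 × 0.8543^(2/3) × 0.00043^(1/2) = 10.27 m³/s
V = Q/A = 10.27/8.799 = 1.167 m/s

1.17 m/s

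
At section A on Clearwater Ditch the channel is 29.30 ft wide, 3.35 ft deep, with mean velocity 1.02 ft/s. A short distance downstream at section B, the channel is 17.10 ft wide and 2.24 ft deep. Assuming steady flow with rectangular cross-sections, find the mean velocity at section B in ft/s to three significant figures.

Q = A₁V₁ = (29.30×3.35) × 1.02 = 100.1 ft³/s
A₂ = 17.10 × 2.24 = 38.30 ft²
V₂ = Q/A₂ = 100.1/38.30 = 2.614 ft/s

2.61 ft/s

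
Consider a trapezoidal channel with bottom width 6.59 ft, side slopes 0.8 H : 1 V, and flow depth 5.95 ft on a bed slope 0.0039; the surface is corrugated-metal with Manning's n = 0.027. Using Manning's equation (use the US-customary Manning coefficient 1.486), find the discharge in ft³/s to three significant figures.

493 ft³/s

A = (b + z·y)·y = (6.59 + 0.8×5.95)×5.95 = 67.53 ft²
P = b + 2y√(1+z²) = 6.59 + 2×5.95×√(1+0.8²) = 21.83 ft
R = A/P = 67.53/21.83 = 3.094 ft
Q = (1.486/n)·A·R^(2/3)·S^(1/2) = (1.486/0.027) × 67.53 × 3.094^(2/3) × 0.0039^(1/2) = 492.8 ft³/s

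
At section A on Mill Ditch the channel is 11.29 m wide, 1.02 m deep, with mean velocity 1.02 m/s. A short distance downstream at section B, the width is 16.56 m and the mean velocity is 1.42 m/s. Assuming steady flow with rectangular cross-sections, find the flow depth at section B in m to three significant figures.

0.500 m

Q = A₁V₁ = (11.29×1.02) × 1.02 = 11.75 m³/s
d₂ = Q/(b₂ V₂) = 11.75/(16.56×1.42) = 0.4995 m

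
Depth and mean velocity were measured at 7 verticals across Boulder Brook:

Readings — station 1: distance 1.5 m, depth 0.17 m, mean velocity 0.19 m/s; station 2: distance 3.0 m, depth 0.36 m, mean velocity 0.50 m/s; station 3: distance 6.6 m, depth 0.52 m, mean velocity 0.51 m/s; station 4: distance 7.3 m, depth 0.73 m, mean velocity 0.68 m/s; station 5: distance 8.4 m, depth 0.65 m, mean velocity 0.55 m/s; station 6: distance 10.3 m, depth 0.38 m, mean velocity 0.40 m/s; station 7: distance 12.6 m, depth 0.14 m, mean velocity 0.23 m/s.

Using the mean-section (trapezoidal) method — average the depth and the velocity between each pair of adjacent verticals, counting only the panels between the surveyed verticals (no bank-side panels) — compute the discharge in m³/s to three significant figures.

2.32 m³/s

Panel 1-2: Δb = 1.5 m, d̄ = (0.17+0.36)/2 = 0.265, v̄ = (0.19+0.50)/2 = 0.345 → q = 1.5×0.265×0.345 = 0.1371 m³/s
Panel 2-3: Δb = 3.6 m, d̄ = (0.36+0.52)/2 = 0.44, v̄ = (0.50+0.51)/2 = 0.505 → q = 3.6×0.44×0.505 = 0.7999 m³/s
Panel 3-4: Δb = 0.7 m, d̄ = (0.52+0.73)/2 = 0.625, v̄ = (0.51+0.68)/2 = 0.595 → q = 0.7×0.625×0.595 = 0.2603 m³/s
Panel 4-5: Δb = 1.1 m, d̄ = (0.73+0.65)/2 = 0.69, v̄ = (0.68+0.55)/2 = 0.615 → q = 1.1×0.69×0.615 = 0.4668 m³/s
Panel 5-6: Δb = 1.9 m, d̄ = (0.65+0.38)/2 = 0.515, v̄ = (0.55+0.40)/2 = 0.475 → q = 1.9×0.515×0.475 = 0.4648 m³/s
Panel 6-7: Δb = 2.3 m, d̄ = (0.38+0.14)/2 = 0.26, v̄ = (0.40+0.23)/2 = 0.315 → q = 2.3×0.26×0.315 = 0.1884 m³/s
Q = Σ q = 2.317 m³/s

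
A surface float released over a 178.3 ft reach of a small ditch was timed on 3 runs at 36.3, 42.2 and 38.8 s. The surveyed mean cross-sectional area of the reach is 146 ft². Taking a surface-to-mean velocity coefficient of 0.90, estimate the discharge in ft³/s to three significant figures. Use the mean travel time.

599 ft³/s

t̄ = (36.3 + 42.2 + 38.8) / 3 = 39.1 s
v_surface = L / t̄ = 178.3 / 39.1 = 4.560 ft/s
v_mean = 0.90 × 4.560 = 4.104 ft/s
Q = A × v_mean = 146 × 4.104 = 599.2 ft³/s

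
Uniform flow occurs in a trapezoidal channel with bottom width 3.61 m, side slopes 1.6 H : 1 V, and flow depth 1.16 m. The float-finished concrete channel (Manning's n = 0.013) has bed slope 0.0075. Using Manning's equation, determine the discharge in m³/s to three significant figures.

36.2 m³/s

A = (b + z·y)·y = (3.61 + 1.6×1.16)×1.16 = 6.341 m²
P = b + 2y√(1+z²) = 3.61 + 2×1.16×√(1+1.6²) = 7.987 m
R = A/P = 6.341/7.987 = 0.7938 m
Q = (1/n)·A·R^(2/3)·S^(1/2) = (1/0.013) × 6.341 × 0.7938^(2/3) × 0.0075^(1/2) = 36.21 m³/s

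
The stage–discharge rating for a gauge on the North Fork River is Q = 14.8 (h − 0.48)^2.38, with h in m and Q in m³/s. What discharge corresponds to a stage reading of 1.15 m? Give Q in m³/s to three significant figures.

5.71 m³/s

Q = 14.8 × (1.15 − 0.48)^2.38 = 14.8 × 0.67^2.38 = 5.706 m³/s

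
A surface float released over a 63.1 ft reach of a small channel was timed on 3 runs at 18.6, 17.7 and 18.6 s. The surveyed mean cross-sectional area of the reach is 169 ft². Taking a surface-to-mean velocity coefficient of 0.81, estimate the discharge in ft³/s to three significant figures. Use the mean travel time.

t̄ = (18.6 + 17.7 + 18.6) / 3 = 18.3 s
v_surface = L / t̄ = 63.1 / 18.3 = 3.448 ft/s
v_mean = 0.81 × 3.448 = 2.793 ft/s
Q = A × v_mean = 169 × 2.793 = 472.0 ft³/s

472 ft³/s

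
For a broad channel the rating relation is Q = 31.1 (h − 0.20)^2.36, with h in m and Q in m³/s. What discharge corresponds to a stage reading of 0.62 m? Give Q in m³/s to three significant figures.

4.01 m³/s

Q = 31.1 × (0.62 − 0.20)^2.36 = 31.1 × 0.42^2.36 = 4.014 m³/s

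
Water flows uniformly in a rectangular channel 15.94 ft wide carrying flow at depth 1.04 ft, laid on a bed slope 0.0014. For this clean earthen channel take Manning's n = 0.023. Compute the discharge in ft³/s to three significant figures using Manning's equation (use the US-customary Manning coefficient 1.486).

37.9 ft³/s

A = b·y = 15.94 × 1.04 = 16.58 ft²
P = b + 2y = 15.94 + 2×1.04 = 18.02 ft
R = A/P = 16.58/18.02 = 0.9200 ft
Q = (1.486/n)·A·R^(2/3)·S^(1/2) = (1.486/0.023) × 16.58 × 0.9200^(2/3) × 0.0014^(1/2) = 37.91 ft³/s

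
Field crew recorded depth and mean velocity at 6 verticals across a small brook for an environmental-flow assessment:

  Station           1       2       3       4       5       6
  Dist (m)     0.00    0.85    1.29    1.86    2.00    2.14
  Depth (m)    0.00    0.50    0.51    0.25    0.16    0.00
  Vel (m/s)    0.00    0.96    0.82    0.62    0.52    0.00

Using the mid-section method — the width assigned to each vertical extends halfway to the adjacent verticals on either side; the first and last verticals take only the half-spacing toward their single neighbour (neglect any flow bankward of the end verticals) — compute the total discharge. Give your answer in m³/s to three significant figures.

0.587 m³/s

w_2 = (1.29 − 0.00)/2 = 0.645 m; q_2 = 0.96 × 0.50 × 0.645 = 0.3096 m³/s
w_3 = (1.86 − 0.85)/2 = 0.505 m; q_3 = 0.82 × 0.51 × 0.505 = 0.2112 m³/s
w_4 = (2.00 − 1.29)/2 = 0.355 m; q_4 = 0.62 × 0.25 × 0.355 = 0.05503 m³/s
w_5 = (2.14 − 1.86)/2 = 0.14 m; q_5 = 0.52 × 0.16 × 0.14 = 0.01165 m³/s
Stations 1, 6 contribute zero (depth or velocity is 0).
Q = Σ qᵢ = 0.5875 m³/s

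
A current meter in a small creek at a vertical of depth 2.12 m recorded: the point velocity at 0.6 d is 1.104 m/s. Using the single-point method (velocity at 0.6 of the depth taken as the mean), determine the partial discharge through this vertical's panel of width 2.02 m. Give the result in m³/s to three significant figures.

4.73 m³/s

v̄ = v₀.₆ = 1.104 m/s
q = v̄ × d × w = 1.104 × 2.12 × 2.02 = 4.728 m³/s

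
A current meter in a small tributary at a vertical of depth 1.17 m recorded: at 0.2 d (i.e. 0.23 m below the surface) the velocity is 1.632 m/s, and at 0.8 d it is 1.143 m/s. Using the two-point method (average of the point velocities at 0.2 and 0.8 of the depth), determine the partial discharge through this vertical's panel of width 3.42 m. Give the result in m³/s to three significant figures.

v̄ = (1.632 + 1.143) / 2 = 1.388 m/s
q = v̄ × d × w = 1.388 × 1.17 × 3.42 = 5.552 m³/s

5.55 m³/s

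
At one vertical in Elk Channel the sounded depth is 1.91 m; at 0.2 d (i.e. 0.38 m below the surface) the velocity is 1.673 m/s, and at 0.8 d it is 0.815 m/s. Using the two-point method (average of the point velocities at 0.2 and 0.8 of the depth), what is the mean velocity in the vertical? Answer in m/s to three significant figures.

1.24 m/s

v̄ = (1.673 + 0.815) / 2 = 1.244 m/s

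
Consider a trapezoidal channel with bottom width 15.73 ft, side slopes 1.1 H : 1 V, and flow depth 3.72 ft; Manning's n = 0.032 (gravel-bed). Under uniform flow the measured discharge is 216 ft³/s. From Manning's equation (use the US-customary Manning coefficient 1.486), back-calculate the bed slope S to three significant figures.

0.00103

A = (b + z·y)·y = (15.73 + 1.1×3.72)×3.72 = 73.74 ft²
P = b + 2y√(1+z²) = 15.73 + 2×3.72×√(1+1.1²) = 26.79 ft
R = A/P = 73.74/26.79 = 2.752 ft
S = (Q·n / (1.486·A·R^(2/3)))² = (216×0.032 / (1.486×73.74×1.964))² = 0.001032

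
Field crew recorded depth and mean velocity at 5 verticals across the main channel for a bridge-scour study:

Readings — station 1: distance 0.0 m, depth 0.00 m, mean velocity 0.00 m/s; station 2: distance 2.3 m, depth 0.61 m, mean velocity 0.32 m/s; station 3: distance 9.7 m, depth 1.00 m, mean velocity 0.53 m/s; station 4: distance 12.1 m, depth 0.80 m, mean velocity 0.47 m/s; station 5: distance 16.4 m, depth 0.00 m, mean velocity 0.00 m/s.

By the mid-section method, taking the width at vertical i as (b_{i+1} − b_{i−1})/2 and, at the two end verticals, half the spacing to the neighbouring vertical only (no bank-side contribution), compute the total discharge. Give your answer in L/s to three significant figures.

4800 L/s

w_2 = (9.7 − 0.0)/2 = 4.85 m; q_2 = 0.32 × 0.61 × 4.85 = 0.9467 m³/s
w_3 = (12.1 − 2.3)/2 = 4.9 m; q_3 = 0.53 × 1.00 × 4.9 = 2.597 m³/s
w_4 = (16.4 − 9.7)/2 = 3.35 m; q_4 = 0.47 × 0.80 × 3.35 = 1.260 m³/s
Stations 1, 5 contribute zero (depth or velocity is 0).
Q = Σ qᵢ = 4.803 m³/s
= 4.803 × 1000 = 4803 L/s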